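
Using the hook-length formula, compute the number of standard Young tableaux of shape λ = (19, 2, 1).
# SYT of shape (19, 2, 1) = 2640

Hook-length formula: f^λ = n! / Π hook(c), product over all cells c of the Young diagram. For λ = (19, 2, 1), n = 22 boxes. Hook lengths by row (left-to-right, top-to-bottom): [21, 19, 17, 16, 15, 14, 13, 12, 11, 10, 9, 8, 7, 6, 5, 4, 3, 2, 1]; [3, 1]; [1]. Product of hooks = 425757851430912000. So f^λ = 22! / 425757851430912000 = 1124000727777607680000 / 425757851430912000 = 2640.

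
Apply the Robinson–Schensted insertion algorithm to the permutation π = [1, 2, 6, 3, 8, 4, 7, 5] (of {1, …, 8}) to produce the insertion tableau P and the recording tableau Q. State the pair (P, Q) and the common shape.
P = [1, 2, 3, 4, 5] / [6, 7] / [8];  Q = [1, 2, 3, 5, 7] / [4, 6] / [8];  common shape = (5, 2, 1)

Row-insert the values π_1, π_2, … into P one at a time, bumping the leftmost entry strictly greater than the inserted value down to the next row. The recording tableau Q records, in position (i, j), the step at which that cell was added to P.
  Insert 1 (step 1): P = [1];  Q = [1]
  Insert 2 (step 2): P = [1, 2];  Q = [1, 2]
  Insert 6 (step 3): P = [1, 2, 6];  Q = [1, 2, 3]
  Insert 3 (step 4): P = [1, 2, 3] / [6];  Q = [1, 2, 3] / [4]
  Insert 8 (step 5): P = [1, 2, 3, 8] / [6];  Q = [1, 2, 3, 5] / [4]
  Insert 4 (step 6): P = [1, 2, 3, 4] / [6, 8];  Q = [1, 2, 3, 5] / [4, 6]
  Insert 7 (step 7): P = [1, 2, 3, 4, 7] / [6, 8];  Q = [1, 2, 3, 5, 7] / [4, 6]
  Insert 5 (step 8): P = [1, 2, 3, 4, 5] / [6, 7] / [8];  Q = [1, 2, 3, 5, 7] / [4, 6] / [8]
Final shape: (5, 2, 1).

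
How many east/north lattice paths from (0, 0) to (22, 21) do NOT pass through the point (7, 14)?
Number of paths = 1032218625540

Total paths from (0, 0) to (22, 21): C(43, 22) = 1052049481860. Paths through (7, 14): (paths (0, 0) → (7, 14)) × (paths (7, 14) → (22, 21)) = C(21, 7) · C(22, 15) = 116280 · 170544 = 19830856320. Avoidance count = 1052049481860 − 19830856320 = 1032218625540.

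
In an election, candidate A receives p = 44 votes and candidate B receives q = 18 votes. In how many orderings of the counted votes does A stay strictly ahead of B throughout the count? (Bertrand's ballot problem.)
Strict-lead orderings = 775421189886525

Total orderings of the 62 votes with 44 for A: C(62, 44) = 1849081298960175. By the Bertrand ballot formula (Cycle Lemma / reflection principle), the number of orderings in which A is strictly ahead of B throughout is (p − q)/(p + q) · C(p + q, p) = (44 − 18)/(44 + 18) · 1849081298960175 = 775421189886525.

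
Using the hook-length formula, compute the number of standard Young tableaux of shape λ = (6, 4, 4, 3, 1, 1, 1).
# SYT of shape (6, 4, 4, 3, 1, 1, 1) = 145495350

Hook-length formula: f^λ = n! / Π hook(c), product over all cells c of the Young diagram. For λ = (6, 4, 4, 3, 1, 1, 1), n = 20 boxes. Hook lengths by row (left-to-right, top-to-bottom): [12, 8, 7, 5, 2, 1]; [9, 5, 4, 2]; [8, 4, 3, 1]; [6, 2, 1]; [3]; [2]; [1]. Product of hooks = 16721510400. So f^λ = 20! / 16721510400 = 2432902008176640000 / 16721510400 = 145495350.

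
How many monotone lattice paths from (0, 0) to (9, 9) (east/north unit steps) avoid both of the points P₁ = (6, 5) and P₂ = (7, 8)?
Number of paths = 18689

Inclusion–exclusion. Total paths: C(18, 9) = 48620. Through P₁: C(11, 6)·C(7, 3) = 16170. Through P₂: C(15, 7)·C(3, 2) = 19305. Since P₁ is strictly southwest of P₂, a monotone path through both must visit P₁ then P₂; paths through both = C(11, 6)·C(4, 1)·C(3, 2) = 5544. Avoid both = 48620 − 16170 − 19305 + 5544 = 18689.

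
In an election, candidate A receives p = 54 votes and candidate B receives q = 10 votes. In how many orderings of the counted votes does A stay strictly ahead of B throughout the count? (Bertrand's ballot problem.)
Strict-lead orderings = 104137835186

Total orderings of the 64 votes with 54 for A: C(64, 54) = 151473214816. By the Bertrand ballot formula (Cycle Lemma / reflection principle), the number of orderings in which A is strictly ahead of B throughout is (p − q)/(p + q) · C(p + q, p) = (54 − 10)/(54 + 10) · 151473214816 = 104137835186.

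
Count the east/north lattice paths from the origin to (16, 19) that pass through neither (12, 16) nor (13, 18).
Number of paths = 2535216285

Inclusion–exclusion. Total paths: C(35, 16) = 4059928950. Through P₁: C(28, 12)·C(7, 4) = 1064761425. Through P₂: C(31, 13)·C(4, 3) = 825012300. Since P₁ is strictly southwest of P₂, a monotone path through both must visit P₁ then P₂; paths through both = C(28, 12)·C(3, 1)·C(4, 3) = 365061060. Avoid both = 4059928950 − 1064761425 − 825012300 + 365061060 = 2535216285.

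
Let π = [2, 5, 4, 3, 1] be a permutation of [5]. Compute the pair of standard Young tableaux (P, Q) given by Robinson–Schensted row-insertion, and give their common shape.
P = [1, 3] / [2] / [4] / [5];  Q = [1, 2] / [3] / [4] / [5];  common shape = (2, 1, 1, 1)

Row-insert the values π_1, π_2, … into P one at a time, bumping the leftmost entry strictly greater than the inserted value down to the next row. The recording tableau Q records, in position (i, j), the step at which that cell was added to P.
  Insert 2 (step 1): P = [2];  Q = [1]
  Insert 5 (step 2): P = [2, 5];  Q = [1, 2]
  Insert 4 (step 3): P = [2, 4] / [5];  Q = [1, 2] / [3]
  Insert 3 (step 4): P = [2, 3] / [4] / [5];  Q = [1, 2] / [3] / [4]
  Insert 1 (step 5): P = [1, 3] / [2] / [4] / [5];  Q = [1, 2] / [3] / [4] / [5]
Final shape: (2, 1, 1, 1).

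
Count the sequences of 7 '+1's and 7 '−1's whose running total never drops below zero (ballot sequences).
C_7 = 429

These ballot sequences are counted by the Catalan number C_n = (1/(n + 1)) · C(2n, n). For n = 7: C_7 = (1/8) · C(14, 7) = 3432/8 = 429.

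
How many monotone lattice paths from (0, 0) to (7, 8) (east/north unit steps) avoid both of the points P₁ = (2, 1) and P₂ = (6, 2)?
Number of paths = 3968

Inclusion–exclusion. Total paths: C(15, 7) = 6435. Through P₁: C(3, 2)·C(12, 5) = 2376. Through P₂: C(8, 6)·C(7, 1) = 196. Since P₁ is strictly southwest of P₂, a monotone path through both must visit P₁ then P₂; paths through both = C(3, 2)·C(5, 4)·C(7, 1) = 105. Avoid both = 6435 − 2376 − 196 + 105 = 3968.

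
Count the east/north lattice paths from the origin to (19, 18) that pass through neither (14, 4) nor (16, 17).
Number of paths = 12971122980

Inclusion–exclusion. Total paths: C(37, 19) = 17672631900. Through P₁: C(18, 14)·C(19, 5) = 35581680. Through P₂: C(33, 16)·C(4, 3) = 4667212440. Since P₁ is strictly southwest of P₂, a monotone path through both must visit P₁ then P₂; paths through both = C(18, 14)·C(15, 2)·C(4, 3) = 1285200. Avoid both = 17672631900 − 35581680 − 4667212440 + 1285200 = 12971122980.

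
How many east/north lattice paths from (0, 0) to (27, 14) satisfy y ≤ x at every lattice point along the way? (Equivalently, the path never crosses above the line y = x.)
Number of paths = 17620076360

By the reflection principle (André's argument), the number of monotone paths to (27, 14) with n ≤ m that never go above y = x is C(41, 27) − C(41, 28) = 35240152720 − 17620076360 = 17620076360.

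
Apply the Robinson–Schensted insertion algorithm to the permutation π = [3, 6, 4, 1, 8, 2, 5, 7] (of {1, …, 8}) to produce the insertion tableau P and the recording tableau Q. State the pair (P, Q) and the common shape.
P = [1, 2, 5, 7] / [3, 4, 8] / [6];  Q = [1, 2, 5, 8] / [3, 6, 7] / [4];  common shape = (4, 3, 1)

Row-insert the values π_1, π_2, … into P one at a time, bumping the leftmost entry strictly greater than the inserted value down to the next row. The recording tableau Q records, in position (i, j), the step at which that cell was added to P.
  Insert 3 (step 1): P = [3];  Q = [1]
  Insert 6 (step 2): P = [3, 6];  Q = [1, 2]
  Insert 4 (step 3): P = [3, 4] / [6];  Q = [1, 2] / [3]
  Insert 1 (step 4): P = [1, 4] / [3] / [6];  Q = [1, 2] / [3] / [4]
  Insert 8 (step 5): P = [1, 4, 8] / [3] / [6];  Q = [1, 2, 5] / [3] / [4]
  Insert 2 (step 6): P = [1, 2, 8] / [3, 4] / [6];  Q = [1, 2, 5] / [3, 6] / [4]
  Insert 5 (step 7): P = [1, 2, 5] / [3, 4, 8] / [6];  Q = [1, 2, 5] / [3, 6, 7] / [4]
  Insert 7 (step 8): P = [1, 2, 5, 7] / [3, 4, 8] / [6];  Q = [1, 2, 5, 8] / [3, 6, 7] / [4]
Final shape: (4, 3, 1).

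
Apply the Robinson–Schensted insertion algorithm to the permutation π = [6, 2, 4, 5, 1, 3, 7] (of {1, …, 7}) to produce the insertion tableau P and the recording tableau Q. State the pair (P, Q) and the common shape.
P = [1, 3, 5, 7] / [2, 4] / [6];  Q = [1, 3, 4, 7] / [2, 6] / [5];  common shape = (4, 2, 1)

Row-insert the values π_1, π_2, … into P one at a time, bumping the leftmost entry strictly greater than the inserted value down to the next row. The recording tableau Q records, in position (i, j), the step at which that cell was added to P.
  Insert 6 (step 1): P = [6];  Q = [1]
  Insert 2 (step 2): P = [2] / [6];  Q = [1] / [2]
  Insert 4 (step 3): P = [2, 4] / [6];  Q = [1, 3] / [2]
  Insert 5 (step 4): P = [2, 4, 5] / [6];  Q = [1, 3, 4] / [2]
  Insert 1 (step 5): P = [1, 4, 5] / [2] / [6];  Q = [1, 3, 4] / [2] / [5]
  Insert 3 (step 6): P = [1, 3, 5] / [2, 4] / [6];  Q = [1, 3, 4] / [2, 6] / [5]
  Insert 7 (step 7): P = [1, 3, 5, 7] / [2, 4] / [6];  Q = [1, 3, 4, 7] / [2, 6] / [5]
Final shape: (4, 2, 1).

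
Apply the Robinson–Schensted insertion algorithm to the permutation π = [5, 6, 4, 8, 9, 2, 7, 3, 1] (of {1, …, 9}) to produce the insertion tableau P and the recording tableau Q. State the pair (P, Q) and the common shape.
P = [1, 3, 7, 9] / [2, 6] / [4, 8] / [5];  Q = [1, 2, 4, 5] / [3, 7] / [6, 8] / [9];  common shape = (4, 2, 2, 1)

Row-insert the values π_1, π_2, … into P one at a time, bumping the leftmost entry strictly greater than the inserted value down to the next row. The recording tableau Q records, in position (i, j), the step at which that cell was added to P.
  Insert 5 (step 1): P = [5];  Q = [1]
  Insert 6 (step 2): P = [5, 6];  Q = [1, 2]
  Insert 4 (step 3): P = [4, 6] / [5];  Q = [1, 2] / [3]
  Insert 8 (step 4): P = [4, 6, 8] / [5];  Q = [1, 2, 4] / [3]
  Insert 9 (step 5): P = [4, 6, 8, 9] / [5];  Q = [1, 2, 4, 5] / [3]
  Insert 2 (step 6): P = [2, 6, 8, 9] / [4] / [5];  Q = [1, 2, 4, 5] / [3] / [6]
  Insert 7 (step 7): P = [2, 6, 7, 9] / [4, 8] / [5];  Q = [1, 2, 4, 5] / [3, 7] / [6]
  Insert 3 (step 8): P = [2, 3, 7, 9] / [4, 6] / [5, 8];  Q = [1, 2, 4, 5] / [3, 7] / [6, 8]
  Insert 1 (step 9): P = [1, 3, 7, 9] / [2, 6] / [4, 8] / [5];  Q = [1, 2, 4, 5] / [3, 7] / [6, 8] / [9]
Final shape: (4, 2, 2, 1).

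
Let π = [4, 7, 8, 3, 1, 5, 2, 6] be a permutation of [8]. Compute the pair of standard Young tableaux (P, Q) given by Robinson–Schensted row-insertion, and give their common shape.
P = [1, 2, 6] / [3, 5, 8] / [4, 7];  Q = [1, 2, 3] / [4, 6, 8] / [5, 7];  common shape = (3, 3, 2)

Row-insert the values π_1, π_2, … into P one at a time, bumping the leftmost entry strictly greater than the inserted value down to the next row. The recording tableau Q records, in position (i, j), the step at which that cell was added to P.
  Insert 4 (step 1): P = [4];  Q = [1]
  Insert 7 (step 2): P = [4, 7];  Q = [1, 2]
  Insert 8 (step 3): P = [4, 7, 8];  Q = [1, 2, 3]
  Insert 3 (step 4): P = [3, 7, 8] / [4];  Q = [1, 2, 3] / [4]
  Insert 1 (step 5): P = [1, 7, 8] / [3] / [4];  Q = [1, 2, 3] / [4] / [5]
  Insert 5 (step 6): P = [1, 5, 8] / [3, 7] / [4];  Q = [1, 2, 3] / [4, 6] / [5]
  Insert 2 (step 7): P = [1, 2, 8] / [3, 5] / [4, 7];  Q = [1, 2, 3] / [4, 6] / [5, 7]
  Insert 6 (step 8): P = [1, 2, 6] / [3, 5, 8] / [4, 7];  Q = [1, 2, 3] / [4, 6, 8] / [5, 7]
Final shape: (3, 3, 2).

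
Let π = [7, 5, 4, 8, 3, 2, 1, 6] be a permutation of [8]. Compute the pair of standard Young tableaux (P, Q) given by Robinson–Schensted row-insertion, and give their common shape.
P = [1, 6] / [2, 8] / [3] / [4] / [5] / [7];  Q = [1, 4] / [2, 8] / [3] / [5] / [6] / [7];  common shape = (2, 2, 1, 1, 1, 1)

Row-insert the values π_1, π_2, … into P one at a time, bumping the leftmost entry strictly greater than the inserted value down to the next row. The recording tableau Q records, in position (i, j), the step at which that cell was added to P.
  Insert 7 (step 1): P = [7];  Q = [1]
  Insert 5 (step 2): P = [5] / [7];  Q = [1] / [2]
  Insert 4 (step 3): P = [4] / [5] / [7];  Q = [1] / [2] / [3]
  Insert 8 (step 4): P = [4, 8] / [5] / [7];  Q = [1, 4] / [2] / [3]
  Insert 3 (step 5): P = [3, 8] / [4] / [5] / [7];  Q = [1, 4] / [2] / [3] / [5]
  Insert 2 (step 6): P = [2, 8] / [3] / [4] / [5] / [7];  Q = [1, 4] / [2] / [3] / [5] / [6]
  Insert 1 (step 7): P = [1, 8] / [2] / [3] / [4] / [5] / [7];  Q = [1, 4] / [2] / [3] / [5] / [6] / [7]
  Insert 6 (step 8): P = [1, 6] / [2, 8] / [3] / [4] / [5] / [7];  Q = [1, 4] / [2, 8] / [3] / [5] / [6] / [7]
Final shape: (2, 2, 1, 1, 1, 1).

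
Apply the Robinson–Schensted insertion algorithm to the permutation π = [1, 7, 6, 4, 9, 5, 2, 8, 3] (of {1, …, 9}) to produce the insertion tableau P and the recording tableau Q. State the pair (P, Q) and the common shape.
P = [1, 2, 3, 8] / [4, 5] / [6, 9] / [7];  Q = [1, 2, 5, 8] / [3, 6] / [4, 9] / [7];  common shape = (4, 2, 2, 1)

Row-insert the values π_1, π_2, … into P one at a time, bumping the leftmost entry strictly greater than the inserted value down to the next row. The recording tableau Q records, in position (i, j), the step at which that cell was added to P.
  Insert 1 (step 1): P = [1];  Q = [1]
  Insert 7 (step 2): P = [1, 7];  Q = [1, 2]
  Insert 6 (step 3): P = [1, 6] / [7];  Q = [1, 2] / [3]
  Insert 4 (step 4): P = [1, 4] / [6] / [7];  Q = [1, 2] / [3] / [4]
  Insert 9 (step 5): P = [1, 4, 9] / [6] / [7];  Q = [1, 2, 5] / [3] / [4]
  Insert 5 (step 6): P = [1, 4, 5] / [6, 9] / [7];  Q = [1, 2, 5] / [3, 6] / [4]
  Insert 2 (step 7): P = [1, 2, 5] / [4, 9] / [6] / [7];  Q = [1, 2, 5] / [3, 6] / [4] / [7]
  Insert 8 (step 8): P = [1, 2, 5, 8] / [4, 9] / [6] / [7];  Q = [1, 2, 5, 8] / [3, 6] / [4] / [7]
  Insert 3 (step 9): P = [1, 2, 3, 8] / [4, 5] / [6, 9] / [7];  Q = [1, 2, 5, 8] / [3, 6] / [4, 9] / [7]
Final shape: (4, 2, 2, 1).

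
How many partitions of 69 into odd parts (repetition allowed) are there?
p_odd(69) = 27130

Enumerate partitions using only odd parts via the recurrence o(n, m) = o(n, m−2) + o(n−m, m) over odd m, starting from the largest odd part ≤ n. This gives p_odd(69) = 27130. (Euler's theorem: equals the count of distinct-part partitions.)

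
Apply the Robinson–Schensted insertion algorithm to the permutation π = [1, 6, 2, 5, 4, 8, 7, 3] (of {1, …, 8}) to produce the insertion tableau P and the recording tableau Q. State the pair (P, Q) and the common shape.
P = [1, 2, 3, 7] / [4, 8] / [5] / [6];  Q = [1, 2, 4, 6] / [3, 7] / [5] / [8];  common shape = (4, 2, 1, 1)

Row-insert the values π_1, π_2, … into P one at a time, bumping the leftmost entry strictly greater than the inserted value down to the next row. The recording tableau Q records, in position (i, j), the step at which that cell was added to P.
  Insert 1 (step 1): P = [1];  Q = [1]
  Insert 6 (step 2): P = [1, 6];  Q = [1, 2]
  Insert 2 (step 3): P = [1, 2] / [6];  Q = [1, 2] / [3]
  Insert 5 (step 4): P = [1, 2, 5] / [6];  Q = [1, 2, 4] / [3]
  Insert 4 (step 5): P = [1, 2, 4] / [5] / [6];  Q = [1, 2, 4] / [3] / [5]
  Insert 8 (step 6): P = [1, 2, 4, 8] / [5] / [6];  Q = [1, 2, 4, 6] / [3] / [5]
  Insert 7 (step 7): P = [1, 2, 4, 7] / [5, 8] / [6];  Q = [1, 2, 4, 6] / [3, 7] / [5]
  Insert 3 (step 8): P = [1, 2, 3, 7] / [4, 8] / [5] / [6];  Q = [1, 2, 4, 6] / [3, 7] / [5] / [8]
Final shape: (4, 2, 1, 1).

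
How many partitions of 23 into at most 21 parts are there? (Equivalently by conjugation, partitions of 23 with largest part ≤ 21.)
p(23, parts ≤ 21) = 1253

Use the recurrence p(n, m) = p(n, m−1) + p(n−m, m): either the largest part is < m (count p(n, m−1)) or the largest part is exactly m (remove one copy of m, count p(n−m, m)). With p(0, ·) = 1 this gives p(23, parts ≤ 21) = 1253. (By conjugating Young diagrams, this also counts partitions of 23 into at most 21 parts.)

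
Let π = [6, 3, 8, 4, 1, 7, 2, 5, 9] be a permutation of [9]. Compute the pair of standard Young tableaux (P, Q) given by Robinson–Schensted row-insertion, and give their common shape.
P = [1, 2, 5, 9] / [3, 4, 7] / [6, 8];  Q = [1, 3, 6, 9] / [2, 4, 8] / [5, 7];  common shape = (4, 3, 2)

Row-insert the values π_1, π_2, … into P one at a time, bumping the leftmost entry strictly greater than the inserted value down to the next row. The recording tableau Q records, in position (i, j), the step at which that cell was added to P.
  Insert 6 (step 1): P = [6];  Q = [1]
  Insert 3 (step 2): P = [3] / [6];  Q = [1] / [2]
  Insert 8 (step 3): P = [3, 8] / [6];  Q = [1, 3] / [2]
  Insert 4 (step 4): P = [3, 4] / [6, 8];  Q = [1, 3] / [2, 4]
  Insert 1 (step 5): P = [1, 4] / [3, 8] / [6];  Q = [1, 3] / [2, 4] / [5]
  Insert 7 (step 6): P = [1, 4, 7] / [3, 8] / [6];  Q = [1, 3, 6] / [2, 4] / [5]
  Insert 2 (step 7): P = [1, 2, 7] / [3, 4] / [6, 8];  Q = [1, 3, 6] / [2, 4] / [5, 7]
  Insert 5 (step 8): P = [1, 2, 5] / [3, 4, 7] / [6, 8];  Q = [1, 3, 6] / [2, 4, 8] / [5, 7]
  Insert 9 (step 9): P = [1, 2, 5, 9] / [3, 4, 7] / [6, 8];  Q = [1, 3, 6, 9] / [2, 4, 8] / [5, 7]
Final shape: (4, 3, 2).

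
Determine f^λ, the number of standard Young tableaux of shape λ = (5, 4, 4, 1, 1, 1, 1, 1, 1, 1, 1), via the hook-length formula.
# SYT of shape (5, 4, 4, 1, 1, 1, 1, 1, 1, 1, 1) = 31337460

Hook-length formula: f^λ = n! / Π hook(c), product over all cells c of the Young diagram. For λ = (5, 4, 4, 1, 1, 1, 1, 1, 1, 1, 1), n = 21 boxes. Hook lengths by row (left-to-right, top-to-bottom): [15, 6, 5, 4, 1]; [13, 4, 3, 2]; [12, 3, 2, 1]; [8]; [7]; [6]; [5]; [4]; [3]; [2]; [1]. Product of hooks = 1630347264000. So f^λ = 21! / 1630347264000 = 51090942171709440000 / 1630347264000 = 31337460.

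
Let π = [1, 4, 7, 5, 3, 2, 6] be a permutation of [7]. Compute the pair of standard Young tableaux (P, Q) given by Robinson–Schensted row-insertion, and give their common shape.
P = [1, 2, 5, 6] / [3] / [4] / [7];  Q = [1, 2, 3, 7] / [4] / [5] / [6];  common shape = (4, 1, 1, 1)

Row-insert the values π_1, π_2, … into P one at a time, bumping the leftmost entry strictly greater than the inserted value down to the next row. The recording tableau Q records, in position (i, j), the step at which that cell was added to P.
  Insert 1 (step 1): P = [1];  Q = [1]
  Insert 4 (step 2): P = [1, 4];  Q = [1, 2]
  Insert 7 (step 3): P = [1, 4, 7];  Q = [1, 2, 3]
  Insert 5 (step 4): P = [1, 4, 5] / [7];  Q = [1, 2, 3] / [4]
  Insert 3 (step 5): P = [1, 3, 5] / [4] / [7];  Q = [1, 2, 3] / [4] / [5]
  Insert 2 (step 6): P = [1, 2, 5] / [3] / [4] / [7];  Q = [1, 2, 3] / [4] / [5] / [6]
  Insert 6 (step 7): P = [1, 2, 5, 6] / [3] / [4] / [7];  Q = [1, 2, 3, 7] / [4] / [5] / [6]
Final shape: (4, 1, 1, 1).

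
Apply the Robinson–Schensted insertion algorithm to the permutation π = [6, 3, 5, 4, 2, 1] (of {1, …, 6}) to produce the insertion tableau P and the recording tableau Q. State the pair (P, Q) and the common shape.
P = [1, 4] / [2] / [3] / [5] / [6];  Q = [1, 3] / [2] / [4] / [5] / [6];  common shape = (2, 1, 1, 1, 1)

Row-insert the values π_1, π_2, … into P one at a time, bumping the leftmost entry strictly greater than the inserted value down to the next row. The recording tableau Q records, in position (i, j), the step at which that cell was added to P.
  Insert 6 (step 1): P = [6];  Q = [1]
  Insert 3 (step 2): P = [3] / [6];  Q = [1] / [2]
  Insert 5 (step 3): P = [3, 5] / [6];  Q = [1, 3] / [2]
  Insert 4 (step 4): P = [3, 4] / [5] / [6];  Q = [1, 3] / [2] / [4]
  Insert 2 (step 5): P = [2, 4] / [3] / [5] / [6];  Q = [1, 3] / [2] / [4] / [5]
  Insert 1 (step 6): P = [1, 4] / [2] / [3] / [5] / [6];  Q = [1, 3] / [2] / [4] / [5] / [6]
Final shape: (2, 1, 1, 1, 1).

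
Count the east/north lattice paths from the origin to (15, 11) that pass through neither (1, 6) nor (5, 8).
Number of paths = 7306712

Inclusion–exclusion. Total paths: C(26, 15) = 7726160. Through P₁: C(7, 1)·C(19, 14) = 81396. Through P₂: C(13, 5)·C(13, 10) = 368082. Since P₁ is strictly southwest of P₂, a monotone path through both must visit P₁ then P₂; paths through both = C(7, 1)·C(6, 4)·C(13, 10) = 30030. Avoid both = 7726160 − 81396 − 368082 + 30030 = 7306712.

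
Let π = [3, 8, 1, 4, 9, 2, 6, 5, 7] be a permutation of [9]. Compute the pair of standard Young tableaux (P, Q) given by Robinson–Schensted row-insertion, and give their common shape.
P = [1, 2, 5, 7] / [3, 4, 6] / [8, 9];  Q = [1, 2, 5, 9] / [3, 4, 7] / [6, 8];  common shape = (4, 3, 2)

Row-insert the values π_1, π_2, … into P one at a time, bumping the leftmost entry strictly greater than the inserted value down to the next row. The recording tableau Q records, in position (i, j), the step at which that cell was added to P.
  Insert 3 (step 1): P = [3];  Q = [1]
  Insert 8 (step 2): P = [3, 8];  Q = [1, 2]
  Insert 1 (step 3): P = [1, 8] / [3];  Q = [1, 2] / [3]
  Insert 4 (step 4): P = [1, 4] / [3, 8];  Q = [1, 2] / [3, 4]
  Insert 9 (step 5): P = [1, 4, 9] / [3, 8];  Q = [1, 2, 5] / [3, 4]
  Insert 2 (step 6): P = [1, 2, 9] / [3, 4] / [8];  Q = [1, 2, 5] / [3, 4] / [6]
  Insert 6 (step 7): P = [1, 2, 6] / [3, 4, 9] / [8];  Q = [1, 2, 5] / [3, 4, 7] / [6]
  Insert 5 (step 8): P = [1, 2, 5] / [3, 4, 6] / [8, 9];  Q = [1, 2, 5] / [3, 4, 7] / [6, 8]
  Insert 7 (step 9): P = [1, 2, 5, 7] / [3, 4, 6] / [8, 9];  Q = [1, 2, 5, 9] / [3, 4, 7] / [6, 8]
Final shape: (4, 3, 2).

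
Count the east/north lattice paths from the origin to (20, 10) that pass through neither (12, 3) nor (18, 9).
Number of paths = 14317875

Inclusion–exclusion. Total paths: C(30, 20) = 30045015. Through P₁: C(15, 12)·C(15, 8) = 2927925. Through P₂: C(27, 18)·C(3, 2) = 14060475. Since P₁ is strictly southwest of P₂, a monotone path through both must visit P₁ then P₂; paths through both = C(15, 12)·C(12, 6)·C(3, 2) = 1261260. Avoid both = 30045015 − 2927925 − 14060475 + 1261260 = 14317875.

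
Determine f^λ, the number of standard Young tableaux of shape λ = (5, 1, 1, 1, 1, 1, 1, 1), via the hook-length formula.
# SYT of shape (5, 1, 1, 1, 1, 1, 1, 1) = 330

Hook-length formula: f^λ = n! / Π hook(c), product over all cells c of the Young diagram. For λ = (5, 1, 1, 1, 1, 1, 1, 1), n = 12 boxes. Hook lengths by row (left-to-right, top-to-bottom): [12, 4, 3, 2, 1]; [7]; [6]; [5]; [4]; [3]; [2]; [1]. Product of hooks = 1451520. So f^λ = 12! / 1451520 = 479001600 / 1451520 = 330.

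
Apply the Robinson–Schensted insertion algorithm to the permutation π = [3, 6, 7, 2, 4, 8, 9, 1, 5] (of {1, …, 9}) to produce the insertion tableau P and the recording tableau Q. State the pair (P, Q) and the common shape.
P = [1, 4, 5, 8, 9] / [2, 6, 7] / [3];  Q = [1, 2, 3, 6, 7] / [4, 5, 9] / [8];  common shape = (5, 3, 1)

Row-insert the values π_1, π_2, … into P one at a time, bumping the leftmost entry strictly greater than the inserted value down to the next row. The recording tableau Q records, in position (i, j), the step at which that cell was added to P.
  Insert 3 (step 1): P = [3];  Q = [1]
  Insert 6 (step 2): P = [3, 6];  Q = [1, 2]
  Insert 7 (step 3): P = [3, 6, 7];  Q = [1, 2, 3]
  Insert 2 (step 4): P = [2, 6, 7] / [3];  Q = [1, 2, 3] / [4]
  Insert 4 (step 5): P = [2, 4, 7] / [3, 6];  Q = [1, 2, 3] / [4, 5]
  Insert 8 (step 6): P = [2, 4, 7, 8] / [3, 6];  Q = [1, 2, 3, 6] / [4, 5]
  Insert 9 (step 7): P = [2, 4, 7, 8, 9] / [3, 6];  Q = [1, 2, 3, 6, 7] / [4, 5]
  Insert 1 (step 8): P = [1, 4, 7, 8, 9] / [2, 6] / [3];  Q = [1, 2, 3, 6, 7] / [4, 5] / [8]
  Insert 5 (step 9): P = [1, 4, 5, 8, 9] / [2, 6, 7] / [3];  Q = [1, 2, 3, 6, 7] / [4, 5, 9] / [8]
Final shape: (5, 3, 1).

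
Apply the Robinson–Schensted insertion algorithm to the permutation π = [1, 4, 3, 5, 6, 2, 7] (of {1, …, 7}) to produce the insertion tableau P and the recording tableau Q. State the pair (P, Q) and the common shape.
P = [1, 2, 5, 6, 7] / [3] / [4];  Q = [1, 2, 4, 5, 7] / [3] / [6];  common shape = (5, 1, 1)

Row-insert the values π_1, π_2, … into P one at a time, bumping the leftmost entry strictly greater than the inserted value down to the next row. The recording tableau Q records, in position (i, j), the step at which that cell was added to P.
  Insert 1 (step 1): P = [1];  Q = [1]
  Insert 4 (step 2): P = [1, 4];  Q = [1, 2]
  Insert 3 (step 3): P = [1, 3] / [4];  Q = [1, 2] / [3]
  Insert 5 (step 4): P = [1, 3, 5] / [4];  Q = [1, 2, 4] / [3]
  Insert 6 (step 5): P = [1, 3, 5, 6] / [4];  Q = [1, 2, 4, 5] / [3]
  Insert 2 (step 6): P = [1, 2, 5, 6] / [3] / [4];  Q = [1, 2, 4, 5] / [3] / [6]
  Insert 7 (step 7): P = [1, 2, 5, 6, 7] / [3] / [4];  Q = [1, 2, 4, 5, 7] / [3] / [6]
Final shape: (5, 1, 1).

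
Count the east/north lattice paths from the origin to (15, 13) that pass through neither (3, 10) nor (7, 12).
Number of paths = 36897148

Inclusion–exclusion. Total paths: C(28, 15) = 37442160. Through P₁: C(13, 3)·C(15, 12) = 130130. Through P₂: C(19, 7)·C(9, 8) = 453492. Since P₁ is strictly southwest of P₂, a monotone path through both must visit P₁ then P₂; paths through both = C(13, 3)·C(6, 4)·C(9, 8) = 38610. Avoid both = 37442160 − 130130 − 453492 + 38610 = 36897148.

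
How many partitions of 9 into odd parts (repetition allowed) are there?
p_odd(9) = 8

Partitions of 9 using only odd parts 1, 3, 5, …: 9, 7+1+1, 5+3+1, 5+1+1+1+1, 3+3+3, 3+3+1+1+1, 3+1+1+1+1+1+1, 1+1+1+1+1+1+1+1+1. There are 8. (Euler: this equals q(9), the number of distinct-part partitions.)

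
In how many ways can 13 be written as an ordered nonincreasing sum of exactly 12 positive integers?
p(13, 12 parts) = 1

Partitions of n into exactly k parts ↔ partitions of n − k into at most k parts (subtract 1 from each part). For n = 13, k = 12, the partitions are: 2+1+1+1+1+1+1+1+1+1+1+1. Count = 1.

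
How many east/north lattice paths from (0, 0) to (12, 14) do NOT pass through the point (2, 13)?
Number of paths = 9656545

Total paths from (0, 0) to (12, 14): C(26, 12) = 9657700. Paths through (2, 13): (paths (0, 0) → (2, 13)) × (paths (2, 13) → (12, 14)) = C(15, 2) · C(11, 10) = 105 · 11 = 1155. Avoidance count = 9657700 − 1155 = 9656545.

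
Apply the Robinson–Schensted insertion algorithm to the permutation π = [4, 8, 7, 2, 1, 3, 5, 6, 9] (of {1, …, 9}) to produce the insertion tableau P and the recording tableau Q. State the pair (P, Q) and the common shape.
P = [1, 3, 5, 6, 9] / [2, 7] / [4] / [8];  Q = [1, 2, 7, 8, 9] / [3, 6] / [4] / [5];  common shape = (5, 2, 1, 1)

Row-insert the values π_1, π_2, … into P one at a time, bumping the leftmost entry strictly greater than the inserted value down to the next row. The recording tableau Q records, in position (i, j), the step at which that cell was added to P.
  Insert 4 (step 1): P = [4];  Q = [1]
  Insert 8 (step 2): P = [4, 8];  Q = [1, 2]
  Insert 7 (step 3): P = [4, 7] / [8];  Q = [1, 2] / [3]
  Insert 2 (step 4): P = [2, 7] / [4] / [8];  Q = [1, 2] / [3] / [4]
  Insert 1 (step 5): P = [1, 7] / [2] / [4] / [8];  Q = [1, 2] / [3] / [4] / [5]
  Insert 3 (step 6): P = [1, 3] / [2, 7] / [4] / [8];  Q = [1, 2] / [3, 6] / [4] / [5]
  Insert 5 (step 7): P = [1, 3, 5] / [2, 7] / [4] / [8];  Q = [1, 2, 7] / [3, 6] / [4] / [5]
  Insert 6 (step 8): P = [1, 3, 5, 6] / [2, 7] / [4] / [8];  Q = [1, 2, 7, 8] / [3, 6] / [4] / [5]
  Insert 9 (step 9): P = [1, 3, 5, 6, 9] / [2, 7] / [4] / [8];  Q = [1, 2, 7, 8, 9] / [3, 6] / [4] / [5]
Final shape: (5, 2, 1, 1).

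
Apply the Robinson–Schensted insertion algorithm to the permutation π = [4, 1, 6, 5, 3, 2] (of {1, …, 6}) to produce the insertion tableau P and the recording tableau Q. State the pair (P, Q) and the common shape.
P = [1, 2] / [3, 5] / [4] / [6];  Q = [1, 3] / [2, 4] / [5] / [6];  common shape = (2, 2, 1, 1)

Row-insert the values π_1, π_2, … into P one at a time, bumping the leftmost entry strictly greater than the inserted value down to the next row. The recording tableau Q records, in position (i, j), the step at which that cell was added to P.
  Insert 4 (step 1): P = [4];  Q = [1]
  Insert 1 (step 2): P = [1] / [4];  Q = [1] / [2]
  Insert 6 (step 3): P = [1, 6] / [4];  Q = [1, 3] / [2]
  Insert 5 (step 4): P = [1, 5] / [4, 6];  Q = [1, 3] / [2, 4]
  Insert 3 (step 5): P = [1, 3] / [4, 5] / [6];  Q = [1, 3] / [2, 4] / [5]
  Insert 2 (step 6): P = [1, 2] / [3, 5] / [4] / [6];  Q = [1, 3] / [2, 4] / [5] / [6]
Final shape: (2, 2, 1, 1).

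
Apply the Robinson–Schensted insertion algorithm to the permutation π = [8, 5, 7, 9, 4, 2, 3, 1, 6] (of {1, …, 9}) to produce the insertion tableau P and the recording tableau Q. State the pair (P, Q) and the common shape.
P = [1, 3, 6] / [2, 7, 9] / [4] / [5] / [8];  Q = [1, 3, 4] / [2, 7, 9] / [5] / [6] / [8];  common shape = (3, 3, 1, 1, 1)

Row-insert the values π_1, π_2, … into P one at a time, bumping the leftmost entry strictly greater than the inserted value down to the next row. The recording tableau Q records, in position (i, j), the step at which that cell was added to P.
  Insert 8 (step 1): P = [8];  Q = [1]
  Insert 5 (step 2): P = [5] / [8];  Q = [1] / [2]
  Insert 7 (step 3): P = [5, 7] / [8];  Q = [1, 3] / [2]
  Insert 9 (step 4): P = [5, 7, 9] / [8];  Q = [1, 3, 4] / [2]
  Insert 4 (step 5): P = [4, 7, 9] / [5] / [8];  Q = [1, 3, 4] / [2] / [5]
  Insert 2 (step 6): P = [2, 7, 9] / [4] / [5] / [8];  Q = [1, 3, 4] / [2] / [5] / [6]
  Insert 3 (step 7): P = [2, 3, 9] / [4, 7] / [5] / [8];  Q = [1, 3, 4] / [2, 7] / [5] / [6]
  Insert 1 (step 8): P = [1, 3, 9] / [2, 7] / [4] / [5] / [8];  Q = [1, 3, 4] / [2, 7] / [5] / [6] / [8]
  Insert 6 (step 9): P = [1, 3, 6] / [2, 7, 9] / [4] / [5] / [8];  Q = [1, 3, 4] / [2, 7, 9] / [5] / [6] / [8]
Final shape: (3, 3, 1, 1, 1).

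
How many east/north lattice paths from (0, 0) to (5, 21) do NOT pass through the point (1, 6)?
Number of paths = 38648

Total paths from (0, 0) to (5, 21): C(26, 5) = 65780. Paths through (1, 6): (paths (0, 0) → (1, 6)) × (paths (1, 6) → (5, 21)) = C(7, 1) · C(19, 4) = 7 · 3876 = 27132. Avoidance count = 65780 − 27132 = 38648.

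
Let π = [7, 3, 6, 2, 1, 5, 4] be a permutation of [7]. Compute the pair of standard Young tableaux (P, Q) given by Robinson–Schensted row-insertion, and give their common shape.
P = [1, 4] / [2, 5] / [3, 6] / [7];  Q = [1, 3] / [2, 6] / [4, 7] / [5];  common shape = (2, 2, 2, 1)

Row-insert the values π_1, π_2, … into P one at a time, bumping the leftmost entry strictly greater than the inserted value down to the next row. The recording tableau Q records, in position (i, j), the step at which that cell was added to P.
  Insert 7 (step 1): P = [7];  Q = [1]
  Insert 3 (step 2): P = [3] / [7];  Q = [1] / [2]
  Insert 6 (step 3): P = [3, 6] / [7];  Q = [1, 3] / [2]
  Insert 2 (step 4): P = [2, 6] / [3] / [7];  Q = [1, 3] / [2] / [4]
  Insert 1 (step 5): P = [1, 6] / [2] / [3] / [7];  Q = [1, 3] / [2] / [4] / [5]
  Insert 5 (step 6): P = [1, 5] / [2, 6] / [3] / [7];  Q = [1, 3] / [2, 6] / [4] / [5]
  Insert 4 (step 7): P = [1, 4] / [2, 5] / [3, 6] / [7];  Q = [1, 3] / [2, 6] / [4, 7] / [5]
Final shape: (2, 2, 2, 1).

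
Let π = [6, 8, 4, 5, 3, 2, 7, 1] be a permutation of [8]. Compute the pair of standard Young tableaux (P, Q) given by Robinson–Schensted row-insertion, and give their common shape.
P = [1, 5, 7] / [2, 8] / [3] / [4] / [6];  Q = [1, 2, 7] / [3, 4] / [5] / [6] / [8];  common shape = (3, 2, 1, 1, 1)

Row-insert the values π_1, π_2, … into P one at a time, bumping the leftmost entry strictly greater than the inserted value down to the next row. The recording tableau Q records, in position (i, j), the step at which that cell was added to P.
  Insert 6 (step 1): P = [6];  Q = [1]
  Insert 8 (step 2): P = [6, 8];  Q = [1, 2]
  Insert 4 (step 3): P = [4, 8] / [6];  Q = [1, 2] / [3]
  Insert 5 (step 4): P = [4, 5] / [6, 8];  Q = [1, 2] / [3, 4]
  Insert 3 (step 5): P = [3, 5] / [4, 8] / [6];  Q = [1, 2] / [3, 4] / [5]
  Insert 2 (step 6): P = [2, 5] / [3, 8] / [4] / [6];  Q = [1, 2] / [3, 4] / [5] / [6]
  Insert 7 (step 7): P = [2, 5, 7] / [3, 8] / [4] / [6];  Q = [1, 2, 7] / [3, 4] / [5] / [6]
  Insert 1 (step 8): P = [1, 5, 7] / [2, 8] / [3] / [4] / [6];  Q = [1, 2, 7] / [3, 4] / [5] / [6] / [8]
Final shape: (3, 2, 1, 1, 1).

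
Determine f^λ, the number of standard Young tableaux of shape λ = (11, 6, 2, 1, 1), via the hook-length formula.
# SYT of shape (11, 6, 2, 1, 1) = 45265220

Hook-length formula: f^λ = n! / Π hook(c), product over all cells c of the Young diagram. For λ = (11, 6, 2, 1, 1), n = 21 boxes. Hook lengths by row (left-to-right, top-to-bottom): [15, 12, 10, 9, 8, 7, 5, 4, 3, 2, 1]; [9, 6, 4, 3, 2, 1]; [4, 1]; [2]; [1]. Product of hooks = 1128701952000. So f^λ = 21! / 1128701952000 = 51090942171709440000 / 1128701952000 = 45265220.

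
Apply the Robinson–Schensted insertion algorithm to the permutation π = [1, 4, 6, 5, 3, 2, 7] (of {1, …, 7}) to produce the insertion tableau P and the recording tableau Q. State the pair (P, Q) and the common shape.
P = [1, 2, 5, 7] / [3] / [4] / [6];  Q = [1, 2, 3, 7] / [4] / [5] / [6];  common shape = (4, 1, 1, 1)

Row-insert the values π_1, π_2, … into P one at a time, bumping the leftmost entry strictly greater than the inserted value down to the next row. The recording tableau Q records, in position (i, j), the step at which that cell was added to P.
  Insert 1 (step 1): P = [1];  Q = [1]
  Insert 4 (step 2): P = [1, 4];  Q = [1, 2]
  Insert 6 (step 3): P = [1, 4, 6];  Q = [1, 2, 3]
  Insert 5 (step 4): P = [1, 4, 5] / [6];  Q = [1, 2, 3] / [4]
  Insert 3 (step 5): P = [1, 3, 5] / [4] / [6];  Q = [1, 2, 3] / [4] / [5]
  Insert 2 (step 6): P = [1, 2, 5] / [3] / [4] / [6];  Q = [1, 2, 3] / [4] / [5] / [6]
  Insert 7 (step 7): P = [1, 2, 5, 7] / [3] / [4] / [6];  Q = [1, 2, 3, 7] / [4] / [5] / [6]
Final shape: (4, 1, 1, 1).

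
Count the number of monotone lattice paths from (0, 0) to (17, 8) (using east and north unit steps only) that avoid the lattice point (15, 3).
Number of paths = 1064439

Total paths from (0, 0) to (17, 8): C(25, 17) = 1081575. Paths through (15, 3): (paths (0, 0) → (15, 3)) × (paths (15, 3) → (17, 8)) = C(18, 15) · C(7, 2) = 816 · 21 = 17136. Avoidance count = 1081575 − 17136 = 1064439.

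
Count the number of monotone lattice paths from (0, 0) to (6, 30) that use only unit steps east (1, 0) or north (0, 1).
Number of paths = 1947792

A monotone lattice path from (0, 0) to (6, 30) consists of 6 east steps and 30 north steps in some order, so it is determined by which 6 of the 36 steps are east. The count is C(36, 6) = 1947792.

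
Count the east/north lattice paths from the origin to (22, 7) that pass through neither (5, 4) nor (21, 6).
Number of paths = 863676

Inclusion–exclusion. Total paths: C(29, 22) = 1560780. Through P₁: C(9, 5)·C(20, 17) = 143640. Through P₂: C(27, 21)·C(2, 1) = 592020. Since P₁ is strictly southwest of P₂, a monotone path through both must visit P₁ then P₂; paths through both = C(9, 5)·C(18, 16)·C(2, 1) = 38556. Avoid both = 1560780 − 143640 − 592020 + 38556 = 863676.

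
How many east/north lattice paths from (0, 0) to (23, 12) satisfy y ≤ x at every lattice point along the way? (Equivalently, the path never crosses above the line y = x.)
Number of paths = 417225900

By the reflection principle (André's argument), the number of monotone paths to (23, 12) with n ≤ m that never go above y = x is C(35, 23) − C(35, 24) = 834451800 − 417225900 = 417225900.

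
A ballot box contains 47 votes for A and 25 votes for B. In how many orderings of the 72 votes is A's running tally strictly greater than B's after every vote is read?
Strict-lead orderings = 4664153508425563152

Total orderings of the 72 votes with 47 for A: C(72, 47) = 15264502391210933952. By the Bertrand ballot formula (Cycle Lemma / reflection principle), the number of orderings in which A is strictly ahead of B throughout is (p − q)/(p + q) · C(p + q, p) = (47 − 25)/(47 + 25) · 15264502391210933952 = 4664153508425563152.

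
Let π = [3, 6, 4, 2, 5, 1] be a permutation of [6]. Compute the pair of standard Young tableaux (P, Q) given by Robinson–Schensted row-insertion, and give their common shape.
P = [1, 4, 5] / [2] / [3] / [6];  Q = [1, 2, 5] / [3] / [4] / [6];  common shape = (3, 1, 1, 1)

Row-insert the values π_1, π_2, … into P one at a time, bumping the leftmost entry strictly greater than the inserted value down to the next row. The recording tableau Q records, in position (i, j), the step at which that cell was added to P.
  Insert 3 (step 1): P = [3];  Q = [1]
  Insert 6 (step 2): P = [3, 6];  Q = [1, 2]
  Insert 4 (step 3): P = [3, 4] / [6];  Q = [1, 2] / [3]
  Insert 2 (step 4): P = [2, 4] / [3] / [6];  Q = [1, 2] / [3] / [4]
  Insert 5 (step 5): P = [2, 4, 5] / [3] / [6];  Q = [1, 2, 5] / [3] / [4]
  Insert 1 (step 6): P = [1, 4, 5] / [2] / [3] / [6];  Q = [1, 2, 5] / [3] / [4] / [6]
Final shape: (3, 1, 1, 1).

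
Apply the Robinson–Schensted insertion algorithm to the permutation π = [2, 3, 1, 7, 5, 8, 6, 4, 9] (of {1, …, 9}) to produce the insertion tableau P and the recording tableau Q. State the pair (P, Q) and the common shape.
P = [1, 3, 4, 6, 9] / [2, 5, 8] / [7];  Q = [1, 2, 4, 6, 9] / [3, 5, 7] / [8];  common shape = (5, 3, 1)

Row-insert the values π_1, π_2, … into P one at a time, bumping the leftmost entry strictly greater than the inserted value down to the next row. The recording tableau Q records, in position (i, j), the step at which that cell was added to P.
  Insert 2 (step 1): P = [2];  Q = [1]
  Insert 3 (step 2): P = [2, 3];  Q = [1, 2]
  Insert 1 (step 3): P = [1, 3] / [2];  Q = [1, 2] / [3]
  Insert 7 (step 4): P = [1, 3, 7] / [2];  Q = [1, 2, 4] / [3]
  Insert 5 (step 5): P = [1, 3, 5] / [2, 7];  Q = [1, 2, 4] / [3, 5]
  Insert 8 (step 6): P = [1, 3, 5, 8] / [2, 7];  Q = [1, 2, 4, 6] / [3, 5]
  Insert 6 (step 7): P = [1, 3, 5, 6] / [2, 7, 8];  Q = [1, 2, 4, 6] / [3, 5, 7]
  Insert 4 (step 8): P = [1, 3, 4, 6] / [2, 5, 8] / [7];  Q = [1, 2, 4, 6] / [3, 5, 7] / [8]
  Insert 9 (step 9): P = [1, 3, 4, 6, 9] / [2, 5, 8] / [7];  Q = [1, 2, 4, 6, 9] / [3, 5, 7] / [8]
Final shape: (5, 3, 1).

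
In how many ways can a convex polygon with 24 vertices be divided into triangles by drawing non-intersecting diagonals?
C_22 = 91482563640

These polygon triangulations are counted by the Catalan number C_n = (1/(n + 1)) · C(2n, n). For n = 22: C_22 = (1/23) · C(44, 22) = 2104098963720/23 = 91482563640.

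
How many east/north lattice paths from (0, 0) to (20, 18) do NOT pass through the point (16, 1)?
Number of paths = 33577898865

Total paths from (0, 0) to (20, 18): C(38, 20) = 33578000610. Paths through (16, 1): (paths (0, 0) → (16, 1)) × (paths (16, 1) → (20, 18)) = C(17, 16) · C(21, 4) = 17 · 5985 = 101745. Avoidance count = 33578000610 − 101745 = 33577898865.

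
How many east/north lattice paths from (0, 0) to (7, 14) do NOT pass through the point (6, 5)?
Number of paths = 111660

Total paths from (0, 0) to (7, 14): C(21, 7) = 116280. Paths through (6, 5): (paths (0, 0) → (6, 5)) × (paths (6, 5) → (7, 14)) = C(11, 6) · C(10, 1) = 462 · 10 = 4620. Avoidance count = 116280 − 4620 = 111660.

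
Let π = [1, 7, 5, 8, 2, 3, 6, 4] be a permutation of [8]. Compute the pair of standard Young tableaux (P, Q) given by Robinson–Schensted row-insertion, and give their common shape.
P = [1, 2, 3, 4] / [5, 6] / [7, 8];  Q = [1, 2, 4, 7] / [3, 6] / [5, 8];  common shape = (4, 2, 2)

Row-insert the values π_1, π_2, … into P one at a time, bumping the leftmost entry strictly greater than the inserted value down to the next row. The recording tableau Q records, in position (i, j), the step at which that cell was added to P.
  Insert 1 (step 1): P = [1];  Q = [1]
  Insert 7 (step 2): P = [1, 7];  Q = [1, 2]
  Insert 5 (step 3): P = [1, 5] / [7];  Q = [1, 2] / [3]
  Insert 8 (step 4): P = [1, 5, 8] / [7];  Q = [1, 2, 4] / [3]
  Insert 2 (step 5): P = [1, 2, 8] / [5] / [7];  Q = [1, 2, 4] / [3] / [5]
  Insert 3 (step 6): P = [1, 2, 3] / [5, 8] / [7];  Q = [1, 2, 4] / [3, 6] / [5]
  Insert 6 (step 7): P = [1, 2, 3, 6] / [5, 8] / [7];  Q = [1, 2, 4, 7] / [3, 6] / [5]
  Insert 4 (step 8): P = [1, 2, 3, 4] / [5, 6] / [7, 8];  Q = [1, 2, 4, 7] / [3, 6] / [5, 8]
Final shape: (4, 2, 2).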